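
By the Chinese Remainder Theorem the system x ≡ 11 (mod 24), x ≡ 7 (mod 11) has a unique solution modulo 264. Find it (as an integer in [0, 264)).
x ≡ 227 (mod 264); the representative in [0, 264) is 227

The moduli 24, 11 are pairwise coprime, so by the CRT there is a unique solution mod 24·11 = 264.
Solve by successive substitution. Start with x ≡ 11 (mod 24).
  Combine with x ≡ 7 (mod 11): write x = 11 + 24·t and require 11 + 24·t ≡ 7 (mod 11), i.e. 24·t ≡ 7 − 11 ≡ 7 (mod 11). Since 24^(−1) ≡ 6 (mod 11) (24 ≡ 2 (mod 11)), t ≡ 6·7 ≡ 9 (mod 11). So x ≡ 11 + 24·9 = 227 (mod 264).
Unique solution in [0, 264): x = 227.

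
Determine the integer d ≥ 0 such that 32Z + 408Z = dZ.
(32, 408) = (8); d = 8

In the PID Z, (a, b) is generated by gcd(a, b). Compute gcd(408, 32) with the extended Euclidean algorithm, tracking rows (r, s, t) with s·408 + t·32 = r:
  row A: (408, 1, 0)   [1·408 + 0·32 = 408]
  row B: (32, 0, 1)   [0·408 + 1·32 = 32]
  408 = 12·32 + 24   → row C = row A − 12·row B = (24, 1, −12)   [check: 1·408 − 12·32 = 24]
  32 = 1·24 + 8   → row D = row B − 1·row C = (8, −1, 13)   [check: −1·408 + 13·32 = 8]
  24 = 3·8 + 0   → remainder 0, stop. gcd = 8 (last nonzero row D).
So gcd(32, 408) = 8, with Bézout identity −1·408 + 13·32 = 8. Containment (⊇): the Bézout identity exhibits 8 as an element of (32, 408), giving (8) ⊆ (32, 408). Containment (⊆): since 8 | 32 and 8 | 408 (32 = 8·4, 408 = 8·51), every Z-linear combination of 32 and 408 is divisible by 8, so (32, 408) ⊆ (8). Therefore (32, 408) = (8), d = 8.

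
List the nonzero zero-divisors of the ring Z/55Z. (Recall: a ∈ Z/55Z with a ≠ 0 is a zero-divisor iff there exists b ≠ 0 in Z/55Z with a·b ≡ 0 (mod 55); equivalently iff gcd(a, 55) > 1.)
An element a ∈ Z/55Z (with a ≠ 0) is a zero-divisor iff gcd(a, 55) > 1 (because a is a unit precisely when gcd(a, n) = 1, and in Z/nZ every nonzero, non-unit element is a zero-divisor). Scan a = 1, ..., 54 and keep those with gcd(a, 55) > 1:
  gcd(5, 55) = 5, gcd(10, 55) = 5, gcd(11, 55) = 11, gcd(15, 55) = 5, gcd(20, 55) = 5, gcd(22, 55) = 11, gcd(25, 55) = 5, gcd(30, 55) = 5, gcd(33, 55) = 11, gcd(35, 55) = 5, gcd(40, 55) = 5, gcd(44, 55) = 11, gcd(45, 55) = 5, gcd(50, 55) = 5.
All other a ∈ {1, ..., 54} have gcd(a, 55) = 1 and are units. So the nonzero zero-divisors are exactly the 14 values of a appearing in this scan.

Final answer: nonzero zero-divisors of Z/55Z = {5, 10, 11, 15, 20, 22, 25, 30, 33, 35, 40, 44, 45, 50}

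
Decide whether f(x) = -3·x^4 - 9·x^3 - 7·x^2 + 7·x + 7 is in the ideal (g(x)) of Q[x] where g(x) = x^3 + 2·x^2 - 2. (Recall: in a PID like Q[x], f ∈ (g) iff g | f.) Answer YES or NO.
NO

In Q[x] the ideal (g) consists of all multiples of g, so f ∈ (g) iff g | f, i.e. iff the remainder of f on division by g is 0. Divide f by g (g is monic, so eliminate the leading term of the running remainder at each step):
  leading term -3·x^4: subtract (-3·x)·g(x) = -3·x^4 - 6·x^3 + 6·x, leaving -3·x^3 - 7·x^2 + x + 7
  leading term -3·x^3: subtract (-3)·g(x) = -3·x^3 - 6·x^2 + 6, leaving -x^2 + x + 1
The remainder r(x) = -x^2 + x + 1 ≠ 0 (and deg r < deg g), so g ∤ f, i.e. f ∉ (g).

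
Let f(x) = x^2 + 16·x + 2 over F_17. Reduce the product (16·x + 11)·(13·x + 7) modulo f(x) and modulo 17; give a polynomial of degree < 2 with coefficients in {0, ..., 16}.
a · b ≡ 4·x + 1 (mod f(x))

Multiply as integer polynomials: a · b = 208·x^2 + 255·x + 77. Reducing coefficients mod 17: a · b ≡ 4·x^2 + 9. Now divide by f(x) = x^2 + 16·x + 2 in F_17[x], eliminating the leading term at each step:
  leading term 4·x^2: subtract (4)·f(x) = 4·x^2 + 13·x + 8, leaving 4·x + 1 (coefficients mod 17)
The degree is now < 2, so this is the remainder. Hence a · b ≡ 4·x + 1 in F_17[x]/(f).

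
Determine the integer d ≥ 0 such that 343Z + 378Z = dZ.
In the PID Z, (a, b) is generated by gcd(a, b). Compute gcd(378, 343) with the extended Euclidean algorithm, tracking rows (r, s, t) with s·378 + t·343 = r:
  row A: (378, 1, 0)   [1·378 + 0·343 = 378]
  row B: (343, 0, 1)   [0·378 + 1·343 = 343]
  378 = 1·343 + 35   → row C = row A − 1·row B = (35, 1, −1)   [check: 1·378 − 1·343 = 35]
  343 = 9·35 + 28   → row D = row B − 9·row C = (28, −9, 10)   [check: −9·378 + 10·343 = 28]
  35 = 1·28 + 7   → row E = row C − 1·row D = (7, 10, −11)   [check: 10·378 − 11·343 = 7]
  28 = 4·7 + 0   → remainder 0, stop. gcd = 7 (last nonzero row E).
So gcd(343, 378) = 7, with Bézout identity 10·378 − 11·343 = 7. Containment (⊇): the Bézout identity exhibits 7 as an element of (343, 378), giving (7) ⊆ (343, 378). Containment (⊆): since 7 | 343 and 7 | 378 (343 = 7·49, 378 = 7·54), every Z-linear combination of 343 and 378 is divisible by 7, so (343, 378) ⊆ (7). Therefore (343, 378) = (7), d = 7.

Final answer: (343, 378) = (7); d = 7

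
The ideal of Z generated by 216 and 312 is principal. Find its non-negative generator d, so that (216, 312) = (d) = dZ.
In the PID Z, (a, b) is generated by gcd(a, b). Compute gcd(312, 216) with the extended Euclidean algorithm, tracking rows (r, s, t) with s·312 + t·216 = r:
  row A: (312, 1, 0)   [1·312 + 0·216 = 312]
  row B: (216, 0, 1)   [0·312 + 1·216 = 216]
  312 = 1·216 + 96   → row C = row A − 1·row B = (96, 1, −1)   [check: 1·312 − 1·216 = 96]
  216 = 2·96 + 24   → row D = row B − 2·row C = (24, −2, 3)   [check: −2·312 + 3·216 = 24]
  96 = 4·24 + 0   → remainder 0, stop. gcd = 24 (last nonzero row D).
So gcd(216, 312) = 24, with Bézout identity −2·312 + 3·216 = 24. Containment (⊇): the Bézout identity exhibits 24 as an element of (216, 312), giving (24) ⊆ (216, 312). Containment (⊆): since 24 | 216 and 24 | 312 (216 = 24·9, 312 = 24·13), every Z-linear combination of 216 and 312 is divisible by 24, so (216, 312) ⊆ (24). Therefore (216, 312) = (24), d = 24.

Final answer: (216, 312) = (24); d = 24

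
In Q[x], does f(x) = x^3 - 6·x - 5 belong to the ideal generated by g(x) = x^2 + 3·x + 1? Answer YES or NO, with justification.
NO

In Q[x] the ideal (g) consists of all multiples of g, so f ∈ (g) iff g | f, i.e. iff the remainder of f on division by g is 0. Divide f by g (g is monic, so eliminate the leading term of the running remainder at each step):
  leading term x^3: subtract (x)·g(x) = x^3 + 3·x^2 + x, leaving -3·x^2 - 7·x - 5
  leading term -3·x^2: subtract (-3)·g(x) = -3·x^2 - 9·x - 3, leaving 2·x - 2
The remainder r(x) = 2·x - 2 ≠ 0 (and deg r < deg g), so g ∤ f, i.e. f ∉ (g).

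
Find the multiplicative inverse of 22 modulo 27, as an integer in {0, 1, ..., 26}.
Apply the extended Euclidean algorithm to (27, 22), tracking rows (r, s, t) with s·27 + t·22 = r. Each division r_prev = q·r_cur + r_new produces the new row as (previous row) − q·(current row):
  row A: (27, 1, 0)   [1·27 + 0·22 = 27]
  row B: (22, 0, 1)   [0·27 + 1·22 = 22]
  27 = 1·22 + 5   → row C = row A − 1·row B = (5, 1, −1)   [check: 1·27 − 1·22 = 5]
  22 = 4·5 + 2   → row D = row B − 4·row C = (2, −4, 5)   [check: −4·27 + 5·22 = 2]
  5 = 2·2 + 1   → row E = row C − 2·row D = (1, 9, −11)   [check: 9·27 − 11·22 = 1]
  2 = 2·1 + 0   → remainder 0, stop. gcd = 1 (last nonzero row E).
The gcd is 1, so 22 is invertible mod 27. The last nonzero row gives 9·27 − 11·22 = 1, so t = −11. So 22^(−1) ≡ −11 ≡ 16 (mod 27). Verify: 22 · 16 = 352 ≡ 1 (mod 27). ✓

Final answer: 22^(−1) ≡ 16 (mod 27)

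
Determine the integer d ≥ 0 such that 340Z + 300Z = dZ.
In the PID Z, (a, b) is generated by gcd(a, b). Compute gcd(340, 300) with the extended Euclidean algorithm, tracking rows (r, s, t) with s·340 + t·300 = r:
  row A: (340, 1, 0)   [1·340 + 0·300 = 340]
  row B: (300, 0, 1)   [0·340 + 1·300 = 300]
  340 = 1·300 + 40   → row C = row A − 1·row B = (40, 1, −1)   [check: 1·340 − 1·300 = 40]
  300 = 7·40 + 20   → row D = row B − 7·row C = (20, −7, 8)   [check: −7·340 + 8·300 = 20]
  40 = 2·20 + 0   → remainder 0, stop. gcd = 20 (last nonzero row D).
So gcd(340, 300) = 20, with Bézout identity −7·340 + 8·300 = 20. Containment (⊇): the Bézout identity exhibits 20 as an element of (340, 300), giving (20) ⊆ (340, 300). Containment (⊆): since 20 | 340 and 20 | 300 (340 = 20·17, 300 = 20·15), every Z-linear combination of 340 and 300 is divisible by 20, so (340, 300) ⊆ (20). Therefore (340, 300) = (20), d = 20.

Final answer: (340, 300) = (20); d = 20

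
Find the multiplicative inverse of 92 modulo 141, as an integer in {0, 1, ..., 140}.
92^(−1) ≡ 23 (mod 141)

Apply the extended Euclidean algorithm to (141, 92), tracking rows (r, s, t) with s·141 + t·92 = r. Each division r_prev = q·r_cur + r_new produces the new row as (previous row) − q·(current row):
  row A: (141, 1, 0)   [1·141 + 0·92 = 141]
  row B: (92, 0, 1)   [0·141 + 1·92 = 92]
  141 = 1·92 + 49   → row C = row A − 1·row B = (49, 1, −1)   [check: 1·141 − 1·92 = 49]
  92 = 1·49 + 43   → row D = row B − 1·row C = (43, −1, 2)   [check: −1·141 + 2·92 = 43]
  49 = 1·43 + 6   → row E = row C − 1·row D = (6, 2, −3)   [check: 2·141 − 3·92 = 6]
  43 = 7·6 + 1   → row F = row D − 7·row E = (1, −15, 23)   [check: −15·141 + 23·92 = 1]
  6 = 6·1 + 0   → remainder 0, stop. gcd = 1 (last nonzero row F).
The gcd is 1, so 92 is invertible mod 141. The last nonzero row gives −15·141 + 23·92 = 1, so t = 23. So 92^(−1) ≡ 23 (mod 141). Verify: 92 · 23 = 2116 ≡ 1 (mod 141). ✓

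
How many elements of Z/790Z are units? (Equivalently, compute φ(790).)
An element a ∈ Z/790Z is a unit iff gcd(a, 790) = 1, so the number of units is φ(790). φ is multiplicative, with φ(p^e) = p^e − p^(e−1). Factorise 790 = 2 · 5 · 79. Then
  φ(790) = (2 − 1) · (5 − 1) · (79 − 1) = 1 · 4 · 78 = 312.

Final answer: Z/790Z has φ(790) = 312 units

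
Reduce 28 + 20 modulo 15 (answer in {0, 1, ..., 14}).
3

Reduce the summands first: 28 ≡ 13, 20 ≡ 5 (mod 15), so 28 + 20 ≡ 13 + 5 (mod 15). 13 + 5 = 18; 18 = 1·15 + 3, so (28 + 20) mod 15 = 3.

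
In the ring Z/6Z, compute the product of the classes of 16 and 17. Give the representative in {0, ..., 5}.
Reduce the factors first: 16 ≡ 4, 17 ≡ 5 (mod 6), so 16 · 17 ≡ 4 · 5 (mod 6). 4 · 5 = 20. Dividing by 6: 20 = 3·6 + 2. So (16 · 17) mod 6 = 2.

Final answer: 2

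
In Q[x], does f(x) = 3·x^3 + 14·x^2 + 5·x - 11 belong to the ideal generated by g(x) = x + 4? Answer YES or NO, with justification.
In Q[x] the ideal (g) consists of all multiples of g, so f ∈ (g) iff g | f, i.e. iff the remainder of f on division by g is 0. Divide f by g (g is monic, so eliminate the leading term of the running remainder at each step):
  leading term 3·x^3: subtract (3·x^2)·g(x) = 3·x^3 + 12·x^2, leaving 2·x^2 + 5·x - 11
  leading term 2·x^2: subtract (2·x)·g(x) = 2·x^2 + 8·x, leaving -3·x - 11
  leading term -3·x: subtract (-3)·g(x) = -3·x - 12, leaving 1
The remainder r(x) = 1 ≠ 0 (and deg r < deg g), so g ∤ f, i.e. f ∉ (g).

Final answer: NO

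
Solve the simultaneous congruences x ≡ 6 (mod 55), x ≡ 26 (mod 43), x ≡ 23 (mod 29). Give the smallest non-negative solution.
x ≡ 57646 (mod 68585); the representative in [0, 68585) is 57646

The moduli 55, 43, 29 are pairwise coprime, so by the CRT there is a unique solution mod 55·43·29 = 68585.
Solve by successive substitution. Start with x ≡ 6 (mod 55).
  Combine with x ≡ 26 (mod 43): write x = 6 + 55·t and require 6 + 55·t ≡ 26 (mod 43), i.e. 55·t ≡ 26 − 6 ≡ 20 (mod 43). Since 55^(−1) ≡ 18 (mod 43) (55 ≡ 12 (mod 43)), t ≡ 18·20 ≡ 16 (mod 43). So x ≡ 6 + 55·16 = 886 (mod 2365).
  Combine with x ≡ 23 (mod 29): write x = 886 + 2365·t and require 886 + 2365·t ≡ 23 (mod 29), i.e. 2365·t ≡ 23 − 886 ≡ 7 (mod 29). Since 2365^(−1) ≡ 20 (mod 29) (2365 ≡ 16 (mod 29)), t ≡ 20·7 ≡ 24 (mod 29). So x ≡ 886 + 2365·24 = 57646 (mod 68585).
Unique solution in [0, 68585): x = 57646.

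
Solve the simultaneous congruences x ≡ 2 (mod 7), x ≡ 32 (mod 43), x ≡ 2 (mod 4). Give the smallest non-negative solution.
x ≡ 1150 (mod 1204); the representative in [0, 1204) is 1150

The moduli 7, 43, 4 are pairwise coprime, so by the CRT there is a unique solution mod 7·43·4 = 1204.
Solve by successive substitution. Start with x ≡ 2 (mod 7).
  Combine with x ≡ 32 (mod 43): write x = 2 + 7·t and require 2 + 7·t ≡ 32 (mod 43), i.e. 7·t ≡ 32 − 2 ≡ 30 (mod 43). Since 7^(−1) ≡ 37 (mod 43), t ≡ 37·30 ≡ 35 (mod 43). So x ≡ 2 + 7·35 = 247 (mod 301).
  Combine with x ≡ 2 (mod 4): write x = 247 + 301·t and require 247 + 301·t ≡ 2 (mod 4), i.e. 301·t ≡ 2 − 247 ≡ 3 (mod 4). Since 301^(−1) ≡ 1 (mod 4) (301 ≡ 1 (mod 4)), t ≡ 1·3 ≡ 3 (mod 4). So x ≡ 247 + 301·3 = 1150 (mod 1204).
Unique solution in [0, 1204): x = 1150.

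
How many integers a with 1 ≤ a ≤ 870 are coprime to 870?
The number of a ∈ {1, ..., 870} with gcd(a, 870) = 1 is by definition Euler's totient φ(870). φ is multiplicative, with φ(p^e) = p^e − p^(e−1). Factorise 870 = 2 · 3 · 5 · 29. Then
  φ(870) = (2 − 1) · (3 − 1) · (5 − 1) · (29 − 1) = 1 · 2 · 4 · 28 = 224.
So there are 224 such integers.

Final answer: 224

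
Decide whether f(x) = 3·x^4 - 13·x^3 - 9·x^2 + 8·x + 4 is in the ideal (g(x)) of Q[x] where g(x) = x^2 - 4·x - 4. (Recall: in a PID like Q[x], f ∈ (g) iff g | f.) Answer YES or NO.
In Q[x] the ideal (g) consists of all multiples of g, so f ∈ (g) iff g | f, i.e. iff the remainder of f on division by g is 0. Divide f by g (g is monic, so eliminate the leading term of the running remainder at each step):
  leading term 3·x^4: subtract (3·x^2)·g(x) = 3·x^4 - 12·x^3 - 12·x^2, leaving -x^3 + 3·x^2 + 8·x + 4
  leading term -x^3: subtract (-x)·g(x) = -x^3 + 4·x^2 + 4·x, leaving -x^2 + 4·x + 4
  leading term -x^2: subtract (-1)·g(x) = -x^2 + 4·x + 4, leaving 0
The remainder is 0, so f(x) = g(x) · h(x) with h(x) = 3·x^2 - x - 1. Hence g | f, i.e. f ∈ (g).

Final answer: YES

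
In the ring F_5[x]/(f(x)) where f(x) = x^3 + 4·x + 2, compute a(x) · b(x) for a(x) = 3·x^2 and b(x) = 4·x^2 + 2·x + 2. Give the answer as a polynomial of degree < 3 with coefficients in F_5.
a · b ≡ 3·x^2 + 2·x + 3 (mod f(x))

Multiply as integer polynomials: a · b = 12·x^4 + 6·x^3 + 6·x^2. Reducing coefficients mod 5: a · b ≡ 2·x^4 + x^3 + x^2. Now divide by f(x) = x^3 + 4·x + 2 in F_5[x], eliminating the leading term at each step:
  leading term 2·x^4: subtract (2·x)·f(x) = 2·x^4 + 3·x^2 + 4·x, leaving x^3 + 3·x^2 + x (coefficients mod 5)
  leading term x^3: subtract (1)·f(x) = x^3 + 4·x + 2, leaving 3·x^2 + 2·x + 3 (coefficients mod 5)
The degree is now < 3, so this is the remainder. Hence a · b ≡ 3·x^2 + 2·x + 3 in F_5[x]/(f).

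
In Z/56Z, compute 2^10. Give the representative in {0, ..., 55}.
16

Use repeated squaring. Binary(10) = 1010. Walk through the bits of the exponent 10 left-to-right: at each bit after the leading one, square the running value, then multiply by 2 if the bit is 1 (always reducing mod 56):
  bit 1 = 1 (leading): start with 2.
  bit 2 = 0: square 2^2 = 4 (mod 56).
  bit 3 = 1: square 4^2 = 16; bit is 1, so multiply 16·2 = 32 (mod 56).
  bit 4 = 0: square 32^2 = 1024 ≡ 16 (mod 56).
Final value: 2^10 ≡ 16 (mod 56).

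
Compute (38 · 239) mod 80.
42

Reduce the factors first: 239 ≡ 79 (mod 80), so 38 · 239 ≡ 38 · 79 (mod 80). 38 · 79 = 3002. Dividing by 80: 3002 = 37·80 + 42. So (38 · 239) mod 80 = 42.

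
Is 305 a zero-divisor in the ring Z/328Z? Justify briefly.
gcd(305, 328) = 1, so 305 is a unit in Z/328Z (it has a multiplicative inverse). A unit cannot be a zero-divisor: if 305·b ≡ 0 then multiplying both sides by 305^(−1) gives b ≡ 0. So 305 is not a zero-divisor.

Final answer: NO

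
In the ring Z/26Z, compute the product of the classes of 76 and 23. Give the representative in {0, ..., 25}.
Reduce the factors first: 76 ≡ 24 (mod 26), so 76 · 23 ≡ 24 · 23 (mod 26). 24 · 23 = 552. Dividing by 26: 552 = 21·26 + 6. So (76 · 23) mod 26 = 6.

Final answer: 6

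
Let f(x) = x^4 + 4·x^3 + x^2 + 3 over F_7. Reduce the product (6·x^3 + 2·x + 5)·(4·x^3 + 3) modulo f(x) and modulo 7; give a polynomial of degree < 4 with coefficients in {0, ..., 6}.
Multiply as integer polynomials: a · b = 24·x^6 + 8·x^4 + 38·x^3 + 6·x + 15. Reducing coefficients mod 7: a · b ≡ 3·x^6 + x^4 + 3·x^3 + 6·x + 1. Now divide by f(x) = x^4 + 4·x^3 + x^2 + 3 in F_7[x], eliminating the leading term at each step:
  leading term 3·x^6: subtract (3·x^2)·f(x) = 3·x^6 + 5·x^5 + 3·x^4 + 2·x^2, leaving 2·x^5 + 5·x^4 + 3·x^3 + 5·x^2 + 6·x + 1 (coefficients mod 7)
  leading term 2·x^5: subtract (2·x)·f(x) = 2·x^5 + x^4 + 2·x^3 + 6·x, leaving 4·x^4 + x^3 + 5·x^2 + 1 (coefficients mod 7)
  leading term 4·x^4: subtract (4)·f(x) = 4·x^4 + 2·x^3 + 4·x^2 + 5, leaving 6·x^3 + x^2 + 3 (coefficients mod 7)
The degree is now < 4, so this is the remainder. Hence a · b ≡ 6·x^3 + x^2 + 3 in F_7[x]/(f).

Final answer: a · b ≡ 6·x^3 + x^2 + 3 (mod f(x))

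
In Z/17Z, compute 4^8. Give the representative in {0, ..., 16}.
1

Use repeated squaring. Binary(8) = 1000. Walk through the bits of the exponent 8 left-to-right: at each bit after the leading one, square the running value, then multiply by 4 if the bit is 1 (always reducing mod 17):
  bit 1 = 1 (leading): start with 4.
  bit 2 = 0: square 4^2 = 16 (mod 17).
  bit 3 = 0: square 16^2 = 256 ≡ 1 (mod 17).
  bit 4 = 0: square 1^2 = 1 (mod 17).
Final value: 4^8 ≡ 1 (mod 17).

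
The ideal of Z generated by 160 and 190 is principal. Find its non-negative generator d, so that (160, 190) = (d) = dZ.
(160, 190) = (10); d = 10

In the PID Z, (a, b) is generated by gcd(a, b). Compute gcd(190, 160) with the extended Euclidean algorithm, tracking rows (r, s, t) with s·190 + t·160 = r:
  row A: (190, 1, 0)   [1·190 + 0·160 = 190]
  row B: (160, 0, 1)   [0·190 + 1·160 = 160]
  190 = 1·160 + 30   → row C = row A − 1·row B = (30, 1, −1)   [check: 1·190 − 1·160 = 30]
  160 = 5·30 + 10   → row D = row B − 5·row C = (10, −5, 6)   [check: −5·190 + 6·160 = 10]
  30 = 3·10 + 0   → remainder 0, stop. gcd = 10 (last nonzero row D).
So gcd(160, 190) = 10, with Bézout identity −5·190 + 6·160 = 10. Containment (⊇): the Bézout identity exhibits 10 as an element of (160, 190), giving (10) ⊆ (160, 190). Containment (⊆): since 10 | 160 and 10 | 190 (160 = 10·16, 190 = 10·19), every Z-linear combination of 160 and 190 is divisible by 10, so (160, 190) ⊆ (10). Therefore (160, 190) = (10), d = 10.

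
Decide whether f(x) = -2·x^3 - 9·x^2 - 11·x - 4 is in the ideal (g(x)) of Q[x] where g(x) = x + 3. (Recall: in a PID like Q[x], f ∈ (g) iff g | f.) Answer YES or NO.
In Q[x] the ideal (g) consists of all multiples of g, so f ∈ (g) iff g | f, i.e. iff the remainder of f on division by g is 0. Divide f by g (g is monic, so eliminate the leading term of the running remainder at each step):
  leading term -2·x^3: subtract (-2·x^2)·g(x) = -2·x^3 - 6·x^2, leaving -3·x^2 - 11·x - 4
  leading term -3·x^2: subtract (-3·x)·g(x) = -3·x^2 - 9·x, leaving -2·x - 4
  leading term -2·x: subtract (-2)·g(x) = -2·x - 6, leaving 2
The remainder r(x) = 2 ≠ 0 (and deg r < deg g), so g ∤ f, i.e. f ∉ (g).

Final answer: NO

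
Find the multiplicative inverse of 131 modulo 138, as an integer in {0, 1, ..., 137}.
131^(−1) ≡ 59 (mod 138)

Apply the extended Euclidean algorithm to (138, 131), tracking rows (r, s, t) with s·138 + t·131 = r. Each division r_prev = q·r_cur + r_new produces the new row as (previous row) − q·(current row):
  row A: (138, 1, 0)   [1·138 + 0·131 = 138]
  row B: (131, 0, 1)   [0·138 + 1·131 = 131]
  138 = 1·131 + 7   → row C = row A − 1·row B = (7, 1, −1)   [check: 1·138 − 1·131 = 7]
  131 = 18·7 + 5   → row D = row B − 18·row C = (5, −18, 19)   [check: −18·138 + 19·131 = 5]
  7 = 1·5 + 2   → row E = row C − 1·row D = (2, 19, −20)   [check: 19·138 − 20·131 = 2]
  5 = 2·2 + 1   → row F = row D − 2·row E = (1, −56, 59)   [check: −56·138 + 59·131 = 1]
  2 = 2·1 + 0   → remainder 0, stop. gcd = 1 (last nonzero row F).
The gcd is 1, so 131 is invertible mod 138. The last nonzero row gives −56·138 + 59·131 = 1, so t = 59. So 131^(−1) ≡ 59 (mod 138). Verify: 131 · 59 = 7729 ≡ 1 (mod 138). ✓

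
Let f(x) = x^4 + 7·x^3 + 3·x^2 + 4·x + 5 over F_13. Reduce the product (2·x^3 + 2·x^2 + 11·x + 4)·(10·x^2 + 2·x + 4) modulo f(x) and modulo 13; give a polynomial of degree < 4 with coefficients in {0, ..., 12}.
a · b ≡ 3·x^3 + 11 (mod f(x))

Multiply as integer polynomials: a · b = 20·x^5 + 24·x^4 + 122·x^3 + 70·x^2 + 52·x + 16. Reducing coefficients mod 13: a · b ≡ 7·x^5 + 11·x^4 + 5·x^3 + 5·x^2 + 3. Now divide by f(x) = x^4 + 7·x^3 + 3·x^2 + 4·x + 5 in F_13[x], eliminating the leading term at each step:
  leading term 7·x^5: subtract (7·x)·f(x) = 7·x^5 + 10·x^4 + 8·x^3 + 2·x^2 + 9·x, leaving x^4 + 10·x^3 + 3·x^2 + 4·x + 3 (coefficients mod 13)
  leading term x^4: subtract (1)·f(x) = x^4 + 7·x^3 + 3·x^2 + 4·x + 5, leaving 3·x^3 + 11 (coefficients mod 13)
The degree is now < 4, so this is the remainder. Hence a · b ≡ 3·x^3 + 11 in F_13[x]/(f).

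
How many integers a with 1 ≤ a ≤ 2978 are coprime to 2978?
1488

The number of a ∈ {1, ..., 2978} with gcd(a, 2978) = 1 is by definition Euler's totient φ(2978). φ is multiplicative, with φ(p^e) = p^e − p^(e−1). Factorise 2978 = 2 · 1489. Then
  φ(2978) = (2 − 1) · (1489 − 1) = 1 · 1488 = 1488.
So there are 1488 such integers.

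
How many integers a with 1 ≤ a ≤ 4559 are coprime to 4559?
The number of a ∈ {1, ..., 4559} with gcd(a, 4559) = 1 is by definition Euler's totient φ(4559). φ is multiplicative, with φ(p^e) = p^e − p^(e−1). Factorise 4559 = 47 · 97. Then
  φ(4559) = (47 − 1) · (97 − 1) = 46 · 96 = 4416.
So there are 4416 such integers.

Final answer: 4416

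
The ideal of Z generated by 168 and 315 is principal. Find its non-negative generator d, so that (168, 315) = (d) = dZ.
(168, 315) = (21); d = 21

In the PID Z, (a, b) is generated by gcd(a, b). Compute gcd(315, 168) with the extended Euclidean algorithm, tracking rows (r, s, t) with s·315 + t·168 = r:
  row A: (315, 1, 0)   [1·315 + 0·168 = 315]
  row B: (168, 0, 1)   [0·315 + 1·168 = 168]
  315 = 1·168 + 147   → row C = row A − 1·row B = (147, 1, −1)   [check: 1·315 − 1·168 = 147]
  168 = 1·147 + 21   → row D = row B − 1·row C = (21, −1, 2)   [check: −1·315 + 2·168 = 21]
  147 = 7·21 + 0   → remainder 0, stop. gcd = 21 (last nonzero row D).
So gcd(168, 315) = 21, with Bézout identity −1·315 + 2·168 = 21. Containment (⊇): the Bézout identity exhibits 21 as an element of (168, 315), giving (21) ⊆ (168, 315). Containment (⊆): since 21 | 168 and 21 | 315 (168 = 21·8, 315 = 21·15), every Z-linear combination of 168 and 315 is divisible by 21, so (168, 315) ⊆ (21). Therefore (168, 315) = (21), d = 21.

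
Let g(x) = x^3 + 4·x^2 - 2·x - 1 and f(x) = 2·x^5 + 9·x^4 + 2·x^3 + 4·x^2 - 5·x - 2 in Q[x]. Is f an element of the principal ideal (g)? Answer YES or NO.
YES

In Q[x] the ideal (g) consists of all multiples of g, so f ∈ (g) iff g | f, i.e. iff the remainder of f on division by g is 0. Divide f by g (g is monic, so eliminate the leading term of the running remainder at each step):
  leading term 2·x^5: subtract (2·x^2)·g(x) = 2·x^5 + 8·x^4 - 4·x^3 - 2·x^2, leaving x^4 + 6·x^3 + 6·x^2 - 5·x - 2
  leading term x^4: subtract (x)·g(x) = x^4 + 4·x^3 - 2·x^2 - x, leaving 2·x^3 + 8·x^2 - 4·x - 2
  leading term 2·x^3: subtract (2)·g(x) = 2·x^3 + 8·x^2 - 4·x - 2, leaving 0
The remainder is 0, so f(x) = g(x) · h(x) with h(x) = 2·x^2 + x + 2. Hence g | f, i.e. f ∈ (g).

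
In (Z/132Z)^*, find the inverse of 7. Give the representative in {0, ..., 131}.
7^(−1) ≡ 19 (mod 132)

Apply the extended Euclidean algorithm to (132, 7), tracking rows (r, s, t) with s·132 + t·7 = r. Each division r_prev = q·r_cur + r_new produces the new row as (previous row) − q·(current row):
  row A: (132, 1, 0)   [1·132 + 0·7 = 132]
  row B: (7, 0, 1)   [0·132 + 1·7 = 7]
  132 = 18·7 + 6   → row C = row A − 18·row B = (6, 1, −18)   [check: 1·132 − 18·7 = 6]
  7 = 1·6 + 1   → row D = row B − 1·row C = (1, −1, 19)   [check: −1·132 + 19·7 = 1]
  6 = 6·1 + 0   → remainder 0, stop. gcd = 1 (last nonzero row D).
The gcd is 1, so 7 is invertible mod 132. The last nonzero row gives −1·132 + 19·7 = 1, so t = 19. So 7^(−1) ≡ 19 (mod 132). Verify: 7 · 19 = 133 ≡ 1 (mod 132). ✓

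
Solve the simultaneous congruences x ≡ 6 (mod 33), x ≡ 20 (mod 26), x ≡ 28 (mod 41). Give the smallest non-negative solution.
The moduli 33, 26, 41 are pairwise coprime, so by the CRT there is a unique solution mod 33·26·41 = 35178.
Solve by successive substitution. Start with x ≡ 6 (mod 33).
  Combine with x ≡ 20 (mod 26): write x = 6 + 33·t and require 6 + 33·t ≡ 20 (mod 26), i.e. 33·t ≡ 20 − 6 ≡ 14 (mod 26). Since 33^(−1) ≡ 15 (mod 26) (33 ≡ 7 (mod 26)), t ≡ 15·14 ≡ 2 (mod 26). So x ≡ 6 + 33·2 = 72 (mod 858).
  Combine with x ≡ 28 (mod 41): write x = 72 + 858·t and require 72 + 858·t ≡ 28 (mod 41), i.e. 858·t ≡ 28 − 72 ≡ 38 (mod 41). Since 858^(−1) ≡ 27 (mod 41) (858 ≡ 38 (mod 41)), t ≡ 27·38 ≡ 1 (mod 41). So x ≡ 72 + 858·1 = 930 (mod 35178).
Unique solution in [0, 35178): x = 930.

Final answer: x ≡ 930 (mod 35178); the representative in [0, 35178) is 930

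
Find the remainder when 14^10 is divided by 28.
0

Use repeated squaring. Binary(10) = 1010. Walk through the bits of the exponent 10 left-to-right: at each bit after the leading one, square the running value, then multiply by 14 if the bit is 1 (always reducing mod 28):
  bit 1 = 1 (leading): start with 14.
  bit 2 = 0: square 14^2 = 196 ≡ 0 (mod 28).
  bit 3 = 1: square 0^2 = 0; bit is 1, so multiply 0·14 = 0 (mod 28).
  bit 4 = 0: square 0^2 = 0 (mod 28).
Final value: 14^10 ≡ 0 (mod 28).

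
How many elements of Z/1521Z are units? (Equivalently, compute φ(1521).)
An element a ∈ Z/1521Z is a unit iff gcd(a, 1521) = 1, so the number of units is φ(1521). φ is multiplicative, with φ(p^e) = p^e − p^(e−1). Factorise 1521 = 3^2 · 13^2. Then
  φ(1521) = (3^2 − 3^1) · (13^2 − 13^1) = 6 · 156 = 936.

Final answer: Z/1521Z has φ(1521) = 936 units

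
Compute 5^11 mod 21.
Use repeated squaring. Binary(11) = 1011. Walk through the bits of the exponent 11 left-to-right: at each bit after the leading one, square the running value, then multiply by 5 if the bit is 1 (always reducing mod 21):
  bit 1 = 1 (leading): start with 5.
  bit 2 = 0: square 5^2 = 25 ≡ 4 (mod 21).
  bit 3 = 1: square 4^2 = 16; bit is 1, so multiply 16·5 = 80 ≡ 17 (mod 21).
  bit 4 = 1: square 17^2 = 289 ≡ 16; bit is 1, so multiply 16·5 = 80 ≡ 17 (mod 21).
Final value: 5^11 ≡ 17 (mod 21).

Final answer: 17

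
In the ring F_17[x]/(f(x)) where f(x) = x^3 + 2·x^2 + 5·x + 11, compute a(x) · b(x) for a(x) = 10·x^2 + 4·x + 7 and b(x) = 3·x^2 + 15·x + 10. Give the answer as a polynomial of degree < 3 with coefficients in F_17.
Multiply as integer polynomials: a · b = 30·x^4 + 162·x^3 + 181·x^2 + 145·x + 70. Reducing coefficients mod 17: a · b ≡ 13·x^4 + 9·x^3 + 11·x^2 + 9·x + 2. Now divide by f(x) = x^3 + 2·x^2 + 5·x + 11 in F_17[x], eliminating the leading term at each step:
  leading term 13·x^4: subtract (13·x)·f(x) = 13·x^4 + 9·x^3 + 14·x^2 + 7·x, leaving 14·x^2 + 2·x + 2 (coefficients mod 17)
The degree is now < 3, so this is the remainder. Hence a · b ≡ 14·x^2 + 2·x + 2 in F_17[x]/(f).

Final answer: a · b ≡ 14·x^2 + 2·x + 2 (mod f(x))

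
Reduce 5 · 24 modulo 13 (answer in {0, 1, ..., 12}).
3

Reduce the factors first: 24 ≡ 11 (mod 13), so 5 · 24 ≡ 5 · 11 (mod 13). 5 · 11 = 55. Dividing by 13: 55 = 4·13 + 3. So (5 · 24) mod 13 = 3.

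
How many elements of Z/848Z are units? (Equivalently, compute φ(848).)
Z/848Z has φ(848) = 416 units

An element a ∈ Z/848Z is a unit iff gcd(a, 848) = 1, so the number of units is φ(848). φ is multiplicative, with φ(p^e) = p^e − p^(e−1). Factorise 848 = 2^4 · 53. Then
  φ(848) = (2^4 − 2^3) · (53 − 1) = 8 · 52 = 416.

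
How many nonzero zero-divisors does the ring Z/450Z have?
In Z/450Z each nonzero element is either a unit (gcd with 450 is 1) or a zero-divisor (gcd > 1). The number of units is φ(450): factorise 450 = 2 · 3^2 · 5^2, so φ(450) = (2 − 1) · (3^2 − 3^1) · (5^2 − 5^1) = 1 · 6 · 20 = 120. The nonzero elements number 450 − 1 = 449. Hence the nonzero zero-divisors number 449 − 120 = 329.

Final answer: Z/450Z has 329 nonzero zero-divisors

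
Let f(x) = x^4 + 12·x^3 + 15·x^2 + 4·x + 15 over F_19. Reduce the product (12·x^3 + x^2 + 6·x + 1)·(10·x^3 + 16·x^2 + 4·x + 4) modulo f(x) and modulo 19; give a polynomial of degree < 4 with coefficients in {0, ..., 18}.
Multiply as integer polynomials: a · b = 120·x^6 + 202·x^5 + 124·x^4 + 158·x^3 + 44·x^2 + 28·x + 4. Reducing coefficients mod 19: a · b ≡ 6·x^6 + 12·x^5 + 10·x^4 + 6·x^3 + 6·x^2 + 9·x + 4. Now divide by f(x) = x^4 + 12·x^3 + 15·x^2 + 4·x + 15 in F_19[x], eliminating the leading term at each step:
  leading term 6·x^6: subtract (6·x^2)·f(x) = 6·x^6 + 15·x^5 + 14·x^4 + 5·x^3 + 14·x^2, leaving 16·x^5 + 15·x^4 + x^3 + 11·x^2 + 9·x + 4 (coefficients mod 19)
  leading term 16·x^5: subtract (16·x)·f(x) = 16·x^5 + 2·x^4 + 12·x^3 + 7·x^2 + 12·x, leaving 13·x^4 + 8·x^3 + 4·x^2 + 16·x + 4 (coefficients mod 19)
  leading term 13·x^4: subtract (13)·f(x) = 13·x^4 + 4·x^3 + 5·x^2 + 14·x + 5, leaving 4·x^3 + 18·x^2 + 2·x + 18 (coefficients mod 19)
The degree is now < 4, so this is the remainder. Hence a · b ≡ 4·x^3 + 18·x^2 + 2·x + 18 in F_19[x]/(f).

Final answer: a · b ≡ 4·x^3 + 18·x^2 + 2·x + 18 (mod f(x))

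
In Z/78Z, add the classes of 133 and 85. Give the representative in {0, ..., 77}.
Reduce the summands first: 133 ≡ 55, 85 ≡ 7 (mod 78), so 133 + 85 ≡ 55 + 7 (mod 78). 55 + 7 = 62; 62 = 0·78 + 62, so (133 + 85) mod 78 = 62.

Final answer: 62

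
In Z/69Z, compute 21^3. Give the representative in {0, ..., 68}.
Use repeated squaring. Binary(3) = 11. Walk through the bits of the exponent 3 left-to-right: at each bit after the leading one, square the running value, then multiply by 21 if the bit is 1 (always reducing mod 69):
  bit 1 = 1 (leading): start with 21.
  bit 2 = 1: square 21^2 = 441 ≡ 27; bit is 1, so multiply 27·21 = 567 ≡ 15 (mod 69).
Final value: 21^3 ≡ 15 (mod 69).

Final answer: 15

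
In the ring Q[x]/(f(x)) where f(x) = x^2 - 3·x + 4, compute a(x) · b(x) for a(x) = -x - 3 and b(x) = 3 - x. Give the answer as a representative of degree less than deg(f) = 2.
a · b ≡ 3·x - 13 (mod f(x))

First multiply in Q[x] without reducing: a · b = x^2 - 9. Now divide by f(x) = x^2 - 3·x + 4, eliminating the leading term at each step:
  leading term x^2: subtract (1)·f(x) = x^2 - 3·x + 4, leaving 3·x - 13
The degree is now < 2, so this is the remainder. Hence a · b ≡ 3·x - 13 in Q[x]/(f).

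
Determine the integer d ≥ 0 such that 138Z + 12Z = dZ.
In the PID Z, (a, b) is generated by gcd(a, b). Compute gcd(138, 12) with the extended Euclidean algorithm, tracking rows (r, s, t) with s·138 + t·12 = r:
  row A: (138, 1, 0)   [1·138 + 0·12 = 138]
  row B: (12, 0, 1)   [0·138 + 1·12 = 12]
  138 = 11·12 + 6   → row C = row A − 11·row B = (6, 1, −11)   [check: 1·138 − 11·12 = 6]
  12 = 2·6 + 0   → remainder 0, stop. gcd = 6 (last nonzero row C).
So gcd(138, 12) = 6, with Bézout identity 1·138 − 11·12 = 6. Containment (⊇): the Bézout identity exhibits 6 as an element of (138, 12), giving (6) ⊆ (138, 12). Containment (⊆): since 6 | 138 and 6 | 12 (138 = 6·23, 12 = 6·2), every Z-linear combination of 138 and 12 is divisible by 6, so (138, 12) ⊆ (6). Therefore (138, 12) = (6), d = 6.

Final answer: (138, 12) = (6); d = 6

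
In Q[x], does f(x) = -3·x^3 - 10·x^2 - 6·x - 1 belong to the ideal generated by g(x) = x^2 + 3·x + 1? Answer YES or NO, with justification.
In Q[x] the ideal (g) consists of all multiples of g, so f ∈ (g) iff g | f, i.e. iff the remainder of f on division by g is 0. Divide f by g (g is monic, so eliminate the leading term of the running remainder at each step):
  leading term -3·x^3: subtract (-3·x)·g(x) = -3·x^3 - 9·x^2 - 3·x, leaving -x^2 - 3·x - 1
  leading term -x^2: subtract (-1)·g(x) = -x^2 - 3·x - 1, leaving 0
The remainder is 0, so f(x) = g(x) · h(x) with h(x) = -3·x - 1. Hence g | f, i.e. f ∈ (g).

Final answer: YES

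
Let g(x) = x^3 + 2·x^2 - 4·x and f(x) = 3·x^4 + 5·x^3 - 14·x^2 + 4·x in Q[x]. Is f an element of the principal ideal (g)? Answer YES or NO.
In Q[x] the ideal (g) consists of all multiples of g, so f ∈ (g) iff g | f, i.e. iff the remainder of f on division by g is 0. Divide f by g (g is monic, so eliminate the leading term of the running remainder at each step):
  leading term 3·x^4: subtract (3·x)·g(x) = 3·x^4 + 6·x^3 - 12·x^2, leaving -x^3 - 2·x^2 + 4·x
  leading term -x^3: subtract (-1)·g(x) = -x^3 - 2·x^2 + 4·x, leaving 0
The remainder is 0, so f(x) = g(x) · h(x) with h(x) = 3·x - 1. Hence g | f, i.e. f ∈ (g).

Final answer: YES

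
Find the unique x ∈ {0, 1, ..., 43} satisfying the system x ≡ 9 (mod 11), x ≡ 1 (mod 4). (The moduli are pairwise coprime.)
The moduli 11, 4 are pairwise coprime, so by the CRT there is a unique solution mod 11·4 = 44.
Solve by successive substitution. Start with x ≡ 9 (mod 11).
  Combine with x ≡ 1 (mod 4): write x = 9 + 11·t and require 9 + 11·t ≡ 1 (mod 4), i.e. 11·t ≡ 1 − 9 ≡ 0 (mod 4). Since 11^(−1) ≡ 3 (mod 4) (11 ≡ 3 (mod 4)), t ≡ 3·0 ≡ 0 (mod 4). So x ≡ 9 + 11·0 = 9 (mod 44).
Unique solution in [0, 44): x = 9.

Final answer: x ≡ 9 (mod 44); the representative in [0, 44) is 9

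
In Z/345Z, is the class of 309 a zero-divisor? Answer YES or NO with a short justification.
gcd(309, 345) = 3 > 1, so 309 is not a unit in Z/345Z. In Z/nZ every nonzero non-unit is a zero-divisor: explicitly, take b = 345/gcd = 115 ≠ 0 (mod 345); then 309·115 = 35535 = 103·345, i.e. 309·115 ≡ 0 (mod 345). So 309 is a zero-divisor.

Final answer: YES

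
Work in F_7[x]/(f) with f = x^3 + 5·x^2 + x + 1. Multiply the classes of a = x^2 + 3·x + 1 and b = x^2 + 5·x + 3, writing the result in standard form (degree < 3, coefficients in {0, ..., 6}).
Multiply as integer polynomials: a · b = x^4 + 8·x^3 + 19·x^2 + 14·x + 3. Reducing coefficients mod 7: a · b ≡ x^4 + x^3 + 5·x^2 + 3. Now divide by f(x) = x^3 + 5·x^2 + x + 1 in F_7[x], eliminating the leading term at each step:
  leading term x^4: subtract (x)·f(x) = x^4 + 5·x^3 + x^2 + x, leaving 3·x^3 + 4·x^2 + 6·x + 3 (coefficients mod 7)
  leading term 3·x^3: subtract (3)·f(x) = 3·x^3 + x^2 + 3·x + 3, leaving 3·x^2 + 3·x (coefficients mod 7)
The degree is now < 3, so this is the remainder. Hence a · b ≡ 3·x^2 + 3·x in F_7[x]/(f).

Final answer: a · b ≡ 3·x^2 + 3·x (mod f(x))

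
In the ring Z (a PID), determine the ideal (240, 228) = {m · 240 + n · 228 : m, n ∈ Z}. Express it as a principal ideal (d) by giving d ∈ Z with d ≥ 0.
(240, 228) = (12); d = 12

In the PID Z, (a, b) is generated by gcd(a, b). Compute gcd(240, 228) with the extended Euclidean algorithm, tracking rows (r, s, t) with s·240 + t·228 = r:
  row A: (240, 1, 0)   [1·240 + 0·228 = 240]
  row B: (228, 0, 1)   [0·240 + 1·228 = 228]
  240 = 1·228 + 12   → row C = row A − 1·row B = (12, 1, −1)   [check: 1·240 − 1·228 = 12]
  228 = 19·12 + 0   → remainder 0, stop. gcd = 12 (last nonzero row C).
So gcd(240, 228) = 12, with Bézout identity 1·240 − 1·228 = 12. Containment (⊇): the Bézout identity exhibits 12 as an element of (240, 228), giving (12) ⊆ (240, 228). Containment (⊆): since 12 | 240 and 12 | 228 (240 = 12·20, 228 = 12·19), every Z-linear combination of 240 and 228 is divisible by 12, so (240, 228) ⊆ (12). Therefore (240, 228) = (12), d = 12.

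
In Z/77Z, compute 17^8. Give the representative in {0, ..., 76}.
Use repeated squaring. Binary(8) = 1000. Walk through the bits of the exponent 8 left-to-right: at each bit after the leading one, square the running value, then multiply by 17 if the bit is 1 (always reducing mod 77):
  bit 1 = 1 (leading): start with 17.
  bit 2 = 0: square 17^2 = 289 ≡ 58 (mod 77).
  bit 3 = 0: square 58^2 = 3364 ≡ 53 (mod 77).
  bit 4 = 0: square 53^2 = 2809 ≡ 37 (mod 77).
Final value: 17^8 ≡ 37 (mod 77).

Final answer: 37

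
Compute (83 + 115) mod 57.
Reduce the summands first: 83 ≡ 26, 115 ≡ 1 (mod 57), so 83 + 115 ≡ 26 + 1 (mod 57). 26 + 1 = 27; 27 = 0·57 + 27, so (83 + 115) mod 57 = 27.

Final answer: 27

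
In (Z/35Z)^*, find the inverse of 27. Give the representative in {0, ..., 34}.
27^(−1) ≡ 13 (mod 35)

Apply the extended Euclidean algorithm to (35, 27), tracking rows (r, s, t) with s·35 + t·27 = r. Each division r_prev = q·r_cur + r_new produces the new row as (previous row) − q·(current row):
  row A: (35, 1, 0)   [1·35 + 0·27 = 35]
  row B: (27, 0, 1)   [0·35 + 1·27 = 27]
  35 = 1·27 + 8   → row C = row A − 1·row B = (8, 1, −1)   [check: 1·35 − 1·27 = 8]
  27 = 3·8 + 3   → row D = row B − 3·row C = (3, −3, 4)   [check: −3·35 + 4·27 = 3]
  8 = 2·3 + 2   → row E = row C − 2·row D = (2, 7, −9)   [check: 7·35 − 9·27 = 2]
  3 = 1·2 + 1   → row F = row D − 1·row E = (1, −10, 13)   [check: −10·35 + 13·27 = 1]
  2 = 2·1 + 0   → remainder 0, stop. gcd = 1 (last nonzero row F).
The gcd is 1, so 27 is invertible mod 35. The last nonzero row gives −10·35 + 13·27 = 1, so t = 13. So 27^(−1) ≡ 13 (mod 35). Verify: 27 · 13 = 351 ≡ 1 (mod 35). ✓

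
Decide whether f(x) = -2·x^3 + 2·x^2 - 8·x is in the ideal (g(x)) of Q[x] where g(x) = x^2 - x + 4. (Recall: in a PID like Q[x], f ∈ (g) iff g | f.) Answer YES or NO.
In Q[x] the ideal (g) consists of all multiples of g, so f ∈ (g) iff g | f, i.e. iff the remainder of f on division by g is 0. Divide f by g (g is monic, so eliminate the leading term of the running remainder at each step):
  leading term -2·x^3: subtract (-2·x)·g(x) = -2·x^3 + 2·x^2 - 8·x, leaving 0
The remainder is 0, so f(x) = g(x) · h(x) with h(x) = -2·x. Hence g | f, i.e. f ∈ (g).

Final answer: YES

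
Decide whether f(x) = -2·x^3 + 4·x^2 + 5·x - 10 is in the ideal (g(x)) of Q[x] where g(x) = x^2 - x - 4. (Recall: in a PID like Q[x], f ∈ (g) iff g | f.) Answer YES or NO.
NO

In Q[x] the ideal (g) consists of all multiples of g, so f ∈ (g) iff g | f, i.e. iff the remainder of f on division by g is 0. Divide f by g (g is monic, so eliminate the leading term of the running remainder at each step):
  leading term -2·x^3: subtract (-2·x)·g(x) = -2·x^3 + 2·x^2 + 8·x, leaving 2·x^2 - 3·x - 10
  leading term 2·x^2: subtract (2)·g(x) = 2·x^2 - 2·x - 8, leaving -x - 2
The remainder r(x) = -x - 2 ≠ 0 (and deg r < deg g), so g ∤ f, i.e. f ∉ (g).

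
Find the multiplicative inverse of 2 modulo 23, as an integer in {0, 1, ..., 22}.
Apply the extended Euclidean algorithm to (23, 2), tracking rows (r, s, t) with s·23 + t·2 = r. Each division r_prev = q·r_cur + r_new produces the new row as (previous row) − q·(current row):
  row A: (23, 1, 0)   [1·23 + 0·2 = 23]
  row B: (2, 0, 1)   [0·23 + 1·2 = 2]
  23 = 11·2 + 1   → row C = row A − 11·row B = (1, 1, −11)   [check: 1·23 − 11·2 = 1]
  2 = 2·1 + 0   → remainder 0, stop. gcd = 1 (last nonzero row C).
The gcd is 1, so 2 is invertible mod 23. The last nonzero row gives 1·23 − 11·2 = 1, so t = −11. So 2^(−1) ≡ −11 ≡ 12 (mod 23). Verify: 2 · 12 = 24 ≡ 1 (mod 23). ✓

Final answer: 2^(−1) ≡ 12 (mod 23)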